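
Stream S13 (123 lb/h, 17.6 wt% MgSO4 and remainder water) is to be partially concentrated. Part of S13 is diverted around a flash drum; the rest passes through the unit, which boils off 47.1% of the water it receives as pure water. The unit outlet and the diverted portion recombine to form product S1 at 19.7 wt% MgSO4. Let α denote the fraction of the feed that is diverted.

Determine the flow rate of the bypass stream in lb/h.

All 123×0.176 = 21.648 lb/h of MgSO4 reaches S1, so S1 = 21.648/0.197 = 109.89 lb/h and vapour = 13.112 lb/h.
The evaporator receives (1−α)·123 of feed at 0.824 water and removes 0.471 of that water:
0.471×0.824×(1−α)×123 = 13.112
(1−α) = 13.112/47.737 = 0.2747;  α = 0.7253.
Bypass flow = 0.7253×123 = 89.216 lb/h.

89.22 lb/h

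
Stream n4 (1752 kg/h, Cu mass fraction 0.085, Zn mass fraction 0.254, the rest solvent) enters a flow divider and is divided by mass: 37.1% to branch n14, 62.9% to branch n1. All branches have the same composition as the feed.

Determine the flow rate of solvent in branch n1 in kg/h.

Branch n1 total = 0.629×1752 = 1102 kg/h.
solvent in n1 = 0.661×1102 = 728.43 kg/h.

728.4 kg/h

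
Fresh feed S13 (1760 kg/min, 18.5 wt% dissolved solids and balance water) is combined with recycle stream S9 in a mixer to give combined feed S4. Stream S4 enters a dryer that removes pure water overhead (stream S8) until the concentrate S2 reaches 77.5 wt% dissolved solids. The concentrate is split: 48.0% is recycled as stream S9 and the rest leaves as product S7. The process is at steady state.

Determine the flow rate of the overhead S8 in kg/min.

Overall dissolved solids balance (none leaves overhead): dissolved solids in fresh feed = dissolved solids in product, i.e. 1760×0.185 = (1−0.480)·S2·0.775.
S2 = 325.6/(0.775×0.520) = 807.94 kg/min.
Recycle S9 = 0.480×807.94 = 387.81 kg/min.
Combined feed S4 = 1760 + 387.81 = 2147.8 kg/min.
Overhead S8 = S4 − S2 = 2147.8 − 807.94 = 1339.9 kg/min.

1340 kg/min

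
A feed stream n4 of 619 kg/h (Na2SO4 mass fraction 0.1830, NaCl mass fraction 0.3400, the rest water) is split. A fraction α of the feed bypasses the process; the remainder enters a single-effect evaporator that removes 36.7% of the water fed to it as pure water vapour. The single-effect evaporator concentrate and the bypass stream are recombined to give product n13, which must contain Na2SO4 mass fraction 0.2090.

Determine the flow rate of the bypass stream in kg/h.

All 619×0.183 = 113.28 kg/h of Na2SO4 reaches n13, so n13 = 113.28/0.209 = 542 kg/h and vapour = 77.005 kg/h.
The evaporator receives (1−α)·619 of feed at 0.477 water and removes 0.367 of that water:
0.367×0.477×(1−α)×619 = 77.005
(1−α) = 77.005/108.36 = 0.7106;  α = 0.2894.
Bypass flow = 0.2894×619 = 179.12 kg/h.

179.1 kg/h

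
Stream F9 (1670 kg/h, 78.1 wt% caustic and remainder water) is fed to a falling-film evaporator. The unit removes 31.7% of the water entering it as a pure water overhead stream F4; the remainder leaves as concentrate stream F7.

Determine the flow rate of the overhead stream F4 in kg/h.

115.9 kg/h

water entering = 1670×0.219 = 365.73 kg/h; overhead removed = 0.317×365.73 = 115.94 kg/h.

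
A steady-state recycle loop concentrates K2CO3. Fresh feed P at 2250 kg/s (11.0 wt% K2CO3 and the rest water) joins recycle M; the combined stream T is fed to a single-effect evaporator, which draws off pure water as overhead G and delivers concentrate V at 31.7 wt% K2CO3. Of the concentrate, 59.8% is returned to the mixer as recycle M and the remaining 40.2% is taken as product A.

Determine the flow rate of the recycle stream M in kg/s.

1161 kg/s

Overall K2CO3 balance (none leaves overhead): K2CO3 in fresh feed = K2CO3 in product, i.e. 2250×0.110 = (1−0.598)·V·0.317.
V = 247.5/(0.317×0.402) = 1942.2 kg/s.
Recycle M = 0.598×1942.2 = 1161.4 kg/s.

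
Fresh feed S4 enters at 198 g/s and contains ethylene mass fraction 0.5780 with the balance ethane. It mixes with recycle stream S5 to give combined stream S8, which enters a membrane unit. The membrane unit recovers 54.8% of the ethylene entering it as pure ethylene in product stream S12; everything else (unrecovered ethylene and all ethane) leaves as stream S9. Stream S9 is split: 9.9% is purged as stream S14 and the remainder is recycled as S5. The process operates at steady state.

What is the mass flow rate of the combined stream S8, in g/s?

ethane enters only via S4 and leaves only via the purge: 198×0.422 = 0.099×(ethane in S9), and the membrane unit passes all ethane, so ethane in S8 = ethane in S9 = 844 g/s.
ethylene in S8: m_A = 198×0.578 + (1−0.099)·(1−0.548)·m_A, so m_A = 114.44/0.5927 = 193.07 g/s.
S8 = 193.07 + 844 = 1037.1 g/s.

1037 g/s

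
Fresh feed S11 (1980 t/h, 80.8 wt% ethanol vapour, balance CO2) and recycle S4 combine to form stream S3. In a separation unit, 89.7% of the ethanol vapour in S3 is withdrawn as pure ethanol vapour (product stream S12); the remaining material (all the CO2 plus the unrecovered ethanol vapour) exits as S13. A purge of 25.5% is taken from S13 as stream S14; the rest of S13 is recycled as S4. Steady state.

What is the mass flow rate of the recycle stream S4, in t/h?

CO2 enters only via S11 and leaves only via the purge: 1980×0.192 = 0.255×(CO2 in S13), and the separation unit passes all CO2, so CO2 in S3 = CO2 in S13 = 1490.8 t/h.
ethanol vapour in S3: m_A = 1980×0.808 + (1−0.255)·(1−0.897)·m_A, so m_A = 1599.8/0.9233 = 1732.8 t/h.
S13 = (1−0.897)×1732.8 + 1490.8 = 1669.3 t/h.
Recycle S4 = (1−0.255)×1669.3 = 1243.6 t/h.

1244 t/h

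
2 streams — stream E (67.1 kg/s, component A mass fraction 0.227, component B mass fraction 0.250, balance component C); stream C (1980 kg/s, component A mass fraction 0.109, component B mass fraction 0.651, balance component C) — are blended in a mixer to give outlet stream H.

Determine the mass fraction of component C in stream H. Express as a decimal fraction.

Total flow out = 67.1 + 1980 = 2047.1 kg/s.
component C in = 67.1×0.523 + 1980×0.240 = 510.29 kg/s.
component C mass fraction in H = 510.29/2047.1 = 0.249.

0.249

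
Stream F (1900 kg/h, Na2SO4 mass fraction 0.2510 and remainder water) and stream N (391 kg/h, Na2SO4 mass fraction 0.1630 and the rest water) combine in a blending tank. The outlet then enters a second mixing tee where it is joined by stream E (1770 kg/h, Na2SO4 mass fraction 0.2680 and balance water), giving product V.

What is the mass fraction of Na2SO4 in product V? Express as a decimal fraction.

0.2499

Overall, product flow = 4061 kg/h.
Na2SO4 in = 1900×0.251 + 391×0.163 + 1770×0.268 = 1015 kg/h.
Na2SO4 fraction in V = 0.2499.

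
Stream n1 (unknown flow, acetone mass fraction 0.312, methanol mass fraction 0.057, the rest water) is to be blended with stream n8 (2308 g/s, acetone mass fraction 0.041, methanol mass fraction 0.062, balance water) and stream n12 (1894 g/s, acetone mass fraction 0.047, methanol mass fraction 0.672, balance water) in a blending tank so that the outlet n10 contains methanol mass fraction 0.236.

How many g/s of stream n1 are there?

2370 g/s

Let n1 be the unknown flow. Total out = 4202 + n1.
methanol balance: 1415.9 + 0.057·n1 = 0.236·(4202 + n1)
(0.057 − 0.236)·n1 = 0.236×4202 − 1415.9 = -424.19
n1 = -424.19 / -0.179 = 2369.8 g/s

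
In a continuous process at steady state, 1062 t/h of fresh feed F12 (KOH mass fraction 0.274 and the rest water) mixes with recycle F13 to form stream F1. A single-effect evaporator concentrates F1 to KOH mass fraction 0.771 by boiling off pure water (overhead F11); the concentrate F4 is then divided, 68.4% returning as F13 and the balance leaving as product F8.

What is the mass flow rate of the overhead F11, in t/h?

Overall KOH balance (none leaves overhead): KOH in fresh feed = KOH in product, i.e. 1062×0.274 = (1−0.684)·F4·0.771.
F4 = 290.99/(0.771×0.316) = 1194.4 t/h.
Recycle F13 = 0.684×1194.4 = 816.94 t/h.
Combined feed F1 = 1062 + 816.94 = 1878.9 t/h.
Overhead F11 = F1 − F4 = 1878.9 − 1194.4 = 684.58 t/h.

684.6 t/h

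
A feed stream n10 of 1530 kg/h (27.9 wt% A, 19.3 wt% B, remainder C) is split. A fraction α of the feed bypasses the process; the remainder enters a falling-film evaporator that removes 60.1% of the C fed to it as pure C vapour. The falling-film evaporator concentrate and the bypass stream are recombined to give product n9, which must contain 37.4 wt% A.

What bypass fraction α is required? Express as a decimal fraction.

0.200

All 1530×0.279 = 426.87 kg/h of A reaches n9, so n9 = 426.87/0.374 = 1141.4 kg/h and vapour = 388.64 kg/h.
The evaporator receives (1−α)·1530 of feed at 0.528 C and removes 0.601 of that C:
0.601×0.528×(1−α)×1530 = 388.64
(1−α) = 388.64/485.51 = 0.8005;  α = 0.1995.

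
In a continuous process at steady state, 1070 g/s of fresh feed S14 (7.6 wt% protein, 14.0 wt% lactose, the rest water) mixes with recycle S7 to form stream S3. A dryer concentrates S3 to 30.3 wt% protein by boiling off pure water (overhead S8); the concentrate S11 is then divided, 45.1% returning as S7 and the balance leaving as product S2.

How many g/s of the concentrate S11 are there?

Overall protein balance (none leaves overhead): protein in fresh feed = protein in product, i.e. 1070×0.076 = (1−0.451)·S11·0.303.
S11 = 81.32/(0.303×0.549) = 488.86 g/s.

488.9 g/s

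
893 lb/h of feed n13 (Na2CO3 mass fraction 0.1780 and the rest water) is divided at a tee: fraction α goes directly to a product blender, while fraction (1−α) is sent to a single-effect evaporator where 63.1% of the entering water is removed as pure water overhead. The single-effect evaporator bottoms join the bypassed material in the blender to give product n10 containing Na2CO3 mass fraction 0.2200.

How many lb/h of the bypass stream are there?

564.3 lb/h

All 893×0.178 = 158.95 lb/h of Na2CO3 reaches n10, so n10 = 158.95/0.220 = 722.52 lb/h and vapour = 170.48 lb/h.
The evaporator receives (1−α)·893 of feed at 0.822 water and removes 0.631 of that water:
0.631×0.822×(1−α)×893 = 170.48
(1−α) = 170.48/463.18 = 0.3681;  α = 0.6319.
Bypass flow = 0.6319×893 = 564.32 lb/h.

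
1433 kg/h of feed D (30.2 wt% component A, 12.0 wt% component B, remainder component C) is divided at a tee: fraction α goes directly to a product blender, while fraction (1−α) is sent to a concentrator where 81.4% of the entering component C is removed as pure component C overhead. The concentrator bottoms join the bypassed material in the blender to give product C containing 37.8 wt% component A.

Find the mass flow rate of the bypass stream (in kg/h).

All 1433×0.302 = 432.77 kg/h of component A reaches C, so C = 432.77/0.378 = 1144.9 kg/h and vapour = 288.12 kg/h.
The evaporator receives (1−α)·1433 of feed at 0.578 component C and removes 0.814 of that component C:
0.814×0.578×(1−α)×1433 = 288.12
(1−α) = 288.12/674.22 = 0.4273;  α = 0.5727.
Bypass flow = 0.5727×1433 = 820.63 kg/h.

820.6 kg/h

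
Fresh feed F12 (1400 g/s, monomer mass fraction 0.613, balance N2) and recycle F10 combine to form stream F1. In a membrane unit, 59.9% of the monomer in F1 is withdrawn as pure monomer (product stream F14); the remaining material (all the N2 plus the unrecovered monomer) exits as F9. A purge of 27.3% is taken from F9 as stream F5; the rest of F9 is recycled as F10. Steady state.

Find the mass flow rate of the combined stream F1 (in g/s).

3196 g/s

N2 enters only via F12 and leaves only via the purge: 1400×0.387 = 0.273×(N2 in F9), and the membrane unit passes all N2, so N2 in F1 = N2 in F9 = 1984.6 g/s.
monomer in F1: m_A = 1400×0.613 + (1−0.273)·(1−0.599)·m_A, so m_A = 858.2/0.7085 = 1211.3 g/s.
F1 = 1211.3 + 1984.6 = 3196 g/s.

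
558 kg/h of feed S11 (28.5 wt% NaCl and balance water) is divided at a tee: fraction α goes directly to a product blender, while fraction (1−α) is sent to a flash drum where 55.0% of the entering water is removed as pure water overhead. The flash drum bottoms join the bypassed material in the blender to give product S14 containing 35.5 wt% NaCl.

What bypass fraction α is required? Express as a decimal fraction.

All 558×0.285 = 159.03 kg/h of NaCl reaches S14, so S14 = 159.03/0.355 = 447.97 kg/h and vapour = 110.03 kg/h.
The evaporator receives (1−α)·558 of feed at 0.715 water and removes 0.550 of that water:
0.550×0.715×(1−α)×558 = 110.03
(1−α) = 110.03/219.43 = 0.5014;  α = 0.4986.

0.499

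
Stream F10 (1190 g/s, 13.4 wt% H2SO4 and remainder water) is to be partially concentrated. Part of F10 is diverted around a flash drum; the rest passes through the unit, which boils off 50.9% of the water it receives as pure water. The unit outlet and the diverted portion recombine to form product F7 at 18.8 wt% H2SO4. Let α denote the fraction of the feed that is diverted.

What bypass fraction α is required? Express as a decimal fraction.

0.348

All 1190×0.134 = 159.46 g/s of H2SO4 reaches F7, so F7 = 159.46/0.188 = 848.19 g/s and vapour = 341.81 g/s.
The evaporator receives (1−α)·1190 of feed at 0.866 water and removes 0.509 of that water:
0.509×0.866×(1−α)×1190 = 341.81
(1−α) = 341.81/524.54 = 0.6516;  α = 0.3484.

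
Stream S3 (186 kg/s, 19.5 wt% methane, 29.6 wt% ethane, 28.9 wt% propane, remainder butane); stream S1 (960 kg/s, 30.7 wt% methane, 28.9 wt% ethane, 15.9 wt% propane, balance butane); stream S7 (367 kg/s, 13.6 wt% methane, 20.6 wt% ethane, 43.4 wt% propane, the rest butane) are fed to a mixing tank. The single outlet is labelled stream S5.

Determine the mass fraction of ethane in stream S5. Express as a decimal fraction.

Total flow out = 186 + 960 + 367 = 1513 kg/s.
ethane in = 186×0.296 + 960×0.289 + 367×0.206 = 408.1 kg/s.
ethane mass fraction in S5 = 408.1/1513 = 0.270.

0.270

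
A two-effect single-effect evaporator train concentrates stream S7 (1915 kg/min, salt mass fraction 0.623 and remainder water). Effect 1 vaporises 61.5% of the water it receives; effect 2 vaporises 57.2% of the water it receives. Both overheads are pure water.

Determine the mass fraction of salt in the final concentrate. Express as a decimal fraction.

0.909

water in feed = 1915×0.377 = 721.96 kg/min.
After stage 1: water left = (1−0.615)×721.96 = 277.95; stream total = 1471 kg/min.
After stage 2: water left = (1−0.572)×277.95 = 118.96; final concentrate = 1312 kg/min.
salt fraction = 1193/1312 = 0.909.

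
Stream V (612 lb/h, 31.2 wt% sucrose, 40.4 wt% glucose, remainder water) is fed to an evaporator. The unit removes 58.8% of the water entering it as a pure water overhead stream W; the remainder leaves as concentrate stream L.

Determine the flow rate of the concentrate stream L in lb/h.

water entering = 612×0.284 = 173.81 lb/h; overhead removed = 0.588×173.81 = 102.2 lb/h.
Concentrate = 612 − 102.2 = 509.8 lb/h.

509.8 lb/h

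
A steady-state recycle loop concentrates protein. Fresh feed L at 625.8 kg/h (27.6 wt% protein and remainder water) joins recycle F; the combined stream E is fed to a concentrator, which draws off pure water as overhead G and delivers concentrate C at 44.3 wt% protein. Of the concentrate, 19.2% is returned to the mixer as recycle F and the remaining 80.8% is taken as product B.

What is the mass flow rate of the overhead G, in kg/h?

Overall protein balance (none leaves overhead): protein in fresh feed = protein in product, i.e. 625.8×0.276 = (1−0.192)·C·0.443.
C = 172.72/(0.443×0.808) = 482.54 kg/h.
Recycle F = 0.192×482.54 = 92.647 kg/h.
Combined feed E = 625.8 + 92.647 = 718.45 kg/h.
Overhead G = E − C = 718.45 − 482.54 = 235.91 kg/h.

235.9 kg/h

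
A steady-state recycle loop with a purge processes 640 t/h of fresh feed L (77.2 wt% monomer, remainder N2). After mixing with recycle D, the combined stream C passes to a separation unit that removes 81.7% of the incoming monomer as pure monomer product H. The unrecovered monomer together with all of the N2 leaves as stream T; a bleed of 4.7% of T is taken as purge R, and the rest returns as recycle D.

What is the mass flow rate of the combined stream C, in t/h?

3703 t/h

N2 enters only via L and leaves only via the purge: 640×0.228 = 0.047×(N2 in T), and the separation unit passes all N2, so N2 in C = N2 in T = 3104.7 t/h.
monomer in C: m_A = 640×0.772 + (1−0.047)·(1−0.817)·m_A, so m_A = 494.08/0.8256 = 598.45 t/h.
C = 598.45 + 3104.7 = 3703.1 t/h.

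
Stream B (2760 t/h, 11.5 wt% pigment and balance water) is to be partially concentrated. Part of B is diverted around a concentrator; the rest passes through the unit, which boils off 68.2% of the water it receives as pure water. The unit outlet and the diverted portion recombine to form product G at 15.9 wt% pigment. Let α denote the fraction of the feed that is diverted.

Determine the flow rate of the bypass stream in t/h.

All 2760×0.115 = 317.4 t/h of pigment reaches G, so G = 317.4/0.159 = 1996.2 t/h and vapour = 763.77 t/h.
The evaporator receives (1−α)·2760 of feed at 0.885 water and removes 0.682 of that water:
0.682×0.885×(1−α)×2760 = 763.77
(1−α) = 763.77/1665.9 = 0.4585;  α = 0.5415.
Bypass flow = 0.5415×2760 = 1494.6 t/h.

1495 t/h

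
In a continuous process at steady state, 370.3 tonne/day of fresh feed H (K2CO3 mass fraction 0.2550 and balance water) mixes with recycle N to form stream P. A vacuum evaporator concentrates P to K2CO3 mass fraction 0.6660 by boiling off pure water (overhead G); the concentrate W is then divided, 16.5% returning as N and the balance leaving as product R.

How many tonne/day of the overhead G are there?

Overall K2CO3 balance (none leaves overhead): K2CO3 in fresh feed = K2CO3 in product, i.e. 370.3×0.255 = (1−0.165)·W·0.666.
W = 94.427/(0.666×0.835) = 169.8 tonne/day.
Recycle N = 0.165×169.8 = 28.017 tonne/day.
Combined feed P = 370.3 + 28.017 = 398.32 tonne/day.
Overhead G = P − W = 398.32 − 169.8 = 228.52 tonne/day.

228.5 tonne/day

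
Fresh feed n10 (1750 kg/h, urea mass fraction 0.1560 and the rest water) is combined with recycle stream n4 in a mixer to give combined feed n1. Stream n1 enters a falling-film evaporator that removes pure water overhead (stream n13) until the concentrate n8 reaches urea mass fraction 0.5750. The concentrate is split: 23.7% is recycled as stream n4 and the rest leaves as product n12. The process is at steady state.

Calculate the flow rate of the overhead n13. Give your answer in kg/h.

1275 kg/h

Overall urea balance (none leaves overhead): urea in fresh feed = urea in product, i.e. 1750×0.156 = (1−0.237)·n8·0.575.
n8 = 273/(0.575×0.763) = 622.26 kg/h.
Recycle n4 = 0.237×622.26 = 147.48 kg/h.
Combined feed n1 = 1750 + 147.48 = 1897.5 kg/h.
Overhead n13 = n1 − n8 = 1897.5 − 622.26 = 1275.2 kg/h.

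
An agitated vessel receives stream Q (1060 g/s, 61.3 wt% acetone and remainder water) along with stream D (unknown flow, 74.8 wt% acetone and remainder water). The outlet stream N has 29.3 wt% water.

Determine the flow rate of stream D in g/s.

2430 g/s

Let D be the unknown flow. Total out = 1060 + D.
water balance: 410.22 + 0.252·D = 0.293·(1060 + D)
(0.252 − 0.293)·D = 0.293×1060 − 410.22 = -99.64
D = -99.64 / -0.041 = 2430.2 g/s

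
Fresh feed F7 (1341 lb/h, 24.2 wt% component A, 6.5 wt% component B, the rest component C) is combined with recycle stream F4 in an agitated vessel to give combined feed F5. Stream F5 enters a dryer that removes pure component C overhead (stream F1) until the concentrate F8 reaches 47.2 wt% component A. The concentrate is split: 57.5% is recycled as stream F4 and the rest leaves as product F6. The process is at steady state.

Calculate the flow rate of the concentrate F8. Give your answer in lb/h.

1618 lb/h

Overall component A balance (none leaves overhead): component A in fresh feed = component A in product, i.e. 1341×0.242 = (1−0.575)·F8·0.472.
F8 = 324.52/(0.472×0.425) = 1617.8 lb/h.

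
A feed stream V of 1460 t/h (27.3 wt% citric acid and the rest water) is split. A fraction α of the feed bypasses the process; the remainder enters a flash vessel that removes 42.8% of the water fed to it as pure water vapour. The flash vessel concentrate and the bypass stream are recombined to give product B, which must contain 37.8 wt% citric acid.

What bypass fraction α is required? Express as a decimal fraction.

All 1460×0.273 = 398.58 t/h of citric acid reaches B, so B = 398.58/0.378 = 1054.4 t/h and vapour = 405.56 t/h.
The evaporator receives (1−α)·1460 of feed at 0.727 water and removes 0.428 of that water:
0.428×0.727×(1−α)×1460 = 405.56
(1−α) = 405.56/454.29 = 0.8927;  α = 0.1073.

0.107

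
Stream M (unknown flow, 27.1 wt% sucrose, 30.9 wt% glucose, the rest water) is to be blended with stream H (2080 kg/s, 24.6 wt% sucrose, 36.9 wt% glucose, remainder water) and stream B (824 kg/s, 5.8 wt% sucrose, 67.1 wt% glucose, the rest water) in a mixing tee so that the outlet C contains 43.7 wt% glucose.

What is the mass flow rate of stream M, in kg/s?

401.4 kg/s

Let M be the unknown flow. Total out = 2904 + M.
glucose balance: 1320.4 + 0.309·M = 0.437·(2904 + M)
(0.309 − 0.437)·M = 0.437×2904 − 1320.4 = -51.376
M = -51.376 / -0.128 = 401.37 kg/s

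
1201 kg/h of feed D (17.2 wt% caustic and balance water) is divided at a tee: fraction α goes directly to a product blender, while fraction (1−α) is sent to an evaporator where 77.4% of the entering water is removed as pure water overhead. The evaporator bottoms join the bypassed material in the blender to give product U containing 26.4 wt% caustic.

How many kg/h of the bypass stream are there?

547.9 kg/h

All 1201×0.172 = 206.57 kg/h of caustic reaches U, so U = 206.57/0.264 = 782.47 kg/h and vapour = 418.53 kg/h.
The evaporator receives (1−α)·1201 of feed at 0.828 water and removes 0.774 of that water:
0.774×0.828×(1−α)×1201 = 418.53
(1−α) = 418.53/769.69 = 0.5438;  α = 0.4562.
Bypass flow = 0.4562×1201 = 547.94 kg/h.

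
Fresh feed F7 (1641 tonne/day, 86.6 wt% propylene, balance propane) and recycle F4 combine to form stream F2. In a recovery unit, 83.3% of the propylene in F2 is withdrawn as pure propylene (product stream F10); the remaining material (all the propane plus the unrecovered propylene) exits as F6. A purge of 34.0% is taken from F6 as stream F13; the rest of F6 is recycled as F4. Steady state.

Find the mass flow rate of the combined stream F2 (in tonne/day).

2244 tonne/day

propane enters only via F7 and leaves only via the purge: 1641×0.134 = 0.340×(propane in F6), and the recovery unit passes all propane, so propane in F2 = propane in F6 = 646.75 tonne/day.
propylene in F2: m_A = 1641×0.866 + (1−0.340)·(1−0.833)·m_A, so m_A = 1421.1/0.8898 = 1597.1 tonne/day.
F2 = 1597.1 + 646.75 = 2243.9 tonne/day.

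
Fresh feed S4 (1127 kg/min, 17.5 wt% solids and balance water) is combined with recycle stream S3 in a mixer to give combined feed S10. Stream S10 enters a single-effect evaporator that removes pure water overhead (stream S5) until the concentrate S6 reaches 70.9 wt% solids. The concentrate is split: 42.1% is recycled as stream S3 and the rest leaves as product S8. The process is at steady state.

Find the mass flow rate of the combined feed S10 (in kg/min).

1329 kg/min

Overall solids balance (none leaves overhead): solids in fresh feed = solids in product, i.e. 1127×0.175 = (1−0.421)·S6·0.709.
S6 = 197.22/(0.709×0.579) = 480.44 kg/min.
Recycle S3 = 0.421×480.44 = 202.26 kg/min.
Combined feed S10 = 1127 + 202.26 = 1329.3 kg/min.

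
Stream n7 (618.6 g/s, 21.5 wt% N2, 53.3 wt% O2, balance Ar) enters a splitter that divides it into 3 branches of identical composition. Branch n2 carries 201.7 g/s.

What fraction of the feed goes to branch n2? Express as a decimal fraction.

Fraction to n2 = 201.7/618.6 = 0.3261.

0.326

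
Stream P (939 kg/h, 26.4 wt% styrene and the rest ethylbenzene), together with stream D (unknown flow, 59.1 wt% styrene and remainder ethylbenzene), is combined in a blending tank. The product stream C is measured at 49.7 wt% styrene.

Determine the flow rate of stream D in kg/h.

2328 kg/h

Let D be the unknown flow. Total out = 939 + D.
styrene balance: 247.9 + 0.591·D = 0.497·(939 + D)
(0.591 − 0.497)·D = 0.497×939 − 247.9 = 218.79
D = 218.79 / 0.094 = 2327.5 kg/h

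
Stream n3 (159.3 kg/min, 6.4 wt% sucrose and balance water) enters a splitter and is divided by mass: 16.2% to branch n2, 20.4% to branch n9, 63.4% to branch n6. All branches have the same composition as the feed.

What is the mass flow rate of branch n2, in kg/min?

Branch n2 flow = 0.162×159.3 = 25.807 kg/min.

25.81 kg/min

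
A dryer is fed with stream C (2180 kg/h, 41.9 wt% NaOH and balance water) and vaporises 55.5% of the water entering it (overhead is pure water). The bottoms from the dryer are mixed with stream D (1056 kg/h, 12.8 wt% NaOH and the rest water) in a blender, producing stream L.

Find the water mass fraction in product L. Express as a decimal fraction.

0.586

Vapour removed = 0.555×0.581×2180 = 702.95 kg/h; concentrate = 1477 kg/h.
water reaching the mixer = 563.63 (from concentrate) + 1056×0.872 = 1484.5 kg/h.
Product flow = 1477 + 1056 = 2533 kg/h; water fraction = 0.586.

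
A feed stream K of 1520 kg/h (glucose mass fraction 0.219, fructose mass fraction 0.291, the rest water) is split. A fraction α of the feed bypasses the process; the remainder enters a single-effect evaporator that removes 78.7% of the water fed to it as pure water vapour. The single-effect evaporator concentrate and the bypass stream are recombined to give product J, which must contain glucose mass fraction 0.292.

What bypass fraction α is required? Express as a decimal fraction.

0.352

All 1520×0.219 = 332.88 kg/h of glucose reaches J, so J = 332.88/0.292 = 1140 kg/h and vapour = 380 kg/h.
The evaporator receives (1−α)·1520 of feed at 0.490 water and removes 0.787 of that water:
0.787×0.490×(1−α)×1520 = 380
(1−α) = 380/586.16 = 0.6483;  α = 0.3517.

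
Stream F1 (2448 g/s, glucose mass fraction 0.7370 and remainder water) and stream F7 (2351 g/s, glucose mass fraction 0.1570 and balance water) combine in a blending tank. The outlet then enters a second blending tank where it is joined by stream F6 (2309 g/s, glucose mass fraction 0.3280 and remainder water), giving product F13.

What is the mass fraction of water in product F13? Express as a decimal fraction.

Overall, product flow = 7108 g/s.
water in = 2448×0.263 + 2351×0.843 + 2309×0.672 = 4177.4 g/s.
water fraction in F13 = 0.5877.

0.5877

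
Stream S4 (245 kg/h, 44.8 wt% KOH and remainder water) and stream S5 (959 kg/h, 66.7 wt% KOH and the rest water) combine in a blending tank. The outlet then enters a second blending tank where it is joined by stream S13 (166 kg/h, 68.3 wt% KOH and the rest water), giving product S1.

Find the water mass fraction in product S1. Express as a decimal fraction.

0.3702

Overall, product flow = 1370 kg/h.
water in = 245×0.552 + 959×0.333 + 166×0.317 = 507.21 kg/h.
water fraction in S1 = 0.3702.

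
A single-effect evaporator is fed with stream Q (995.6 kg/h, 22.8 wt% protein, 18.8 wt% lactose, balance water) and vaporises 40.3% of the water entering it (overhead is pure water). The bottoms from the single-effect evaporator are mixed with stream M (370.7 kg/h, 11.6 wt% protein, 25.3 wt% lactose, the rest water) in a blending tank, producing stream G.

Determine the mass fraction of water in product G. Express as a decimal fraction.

0.513

Vapour removed = 0.403×0.584×995.6 = 234.32 kg/h; concentrate = 761.28 kg/h.
water reaching the mixer = 347.11 (from concentrate) + 370.7×0.631 = 581.03 kg/h.
Product flow = 761.28 + 370.7 = 1132 kg/h; water fraction = 0.513.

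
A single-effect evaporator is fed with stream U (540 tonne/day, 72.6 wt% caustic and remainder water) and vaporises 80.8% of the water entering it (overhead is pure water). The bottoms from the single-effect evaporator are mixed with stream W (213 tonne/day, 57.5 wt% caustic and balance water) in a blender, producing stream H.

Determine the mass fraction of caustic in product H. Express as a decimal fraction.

0.812

Vapour removed = 0.808×0.274×540 = 119.55 tonne/day; concentrate = 420.45 tonne/day.
caustic reaching the mixer = 392.04 (from concentrate) + 213×0.575 = 514.51 tonne/day.
Product flow = 420.45 + 213 = 633.45 tonne/day; caustic fraction = 0.812.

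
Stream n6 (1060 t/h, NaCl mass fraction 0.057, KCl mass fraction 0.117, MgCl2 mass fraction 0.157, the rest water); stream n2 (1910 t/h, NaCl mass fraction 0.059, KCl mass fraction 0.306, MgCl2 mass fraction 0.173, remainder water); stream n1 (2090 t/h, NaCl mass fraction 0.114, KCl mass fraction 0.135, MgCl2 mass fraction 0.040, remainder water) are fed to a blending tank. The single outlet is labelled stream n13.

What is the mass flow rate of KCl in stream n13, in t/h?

990.6 t/h

KCl out = KCl in = 1060×0.117 + 1910×0.306 + 2090×0.135 = 990.63 t/h.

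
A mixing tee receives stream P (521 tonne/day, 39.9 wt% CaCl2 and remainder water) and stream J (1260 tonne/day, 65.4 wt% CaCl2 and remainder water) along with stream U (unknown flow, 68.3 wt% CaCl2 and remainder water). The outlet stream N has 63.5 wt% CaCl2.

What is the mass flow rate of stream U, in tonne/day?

Let U be the unknown flow. Total out = 1781 + U.
CaCl2 balance: 1031.9 + 0.683·U = 0.635·(1781 + U)
(0.683 − 0.635)·U = 0.635×1781 − 1031.9 = 99.016
U = 99.016 / 0.048 = 2062.8 tonne/day

2063 tonne/day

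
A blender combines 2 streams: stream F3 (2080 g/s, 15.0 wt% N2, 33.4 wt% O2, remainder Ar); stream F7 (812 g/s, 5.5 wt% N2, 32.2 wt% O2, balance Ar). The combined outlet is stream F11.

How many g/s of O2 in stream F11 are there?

O2 out = O2 in = 2080×0.334 + 812×0.322 = 956.18 g/s.

956.2 g/s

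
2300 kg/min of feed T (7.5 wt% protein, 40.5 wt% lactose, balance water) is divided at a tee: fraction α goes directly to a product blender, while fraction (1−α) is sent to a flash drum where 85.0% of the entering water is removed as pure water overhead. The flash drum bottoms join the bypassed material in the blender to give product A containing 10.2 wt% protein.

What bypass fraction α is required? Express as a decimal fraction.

0.401

All 2300×0.075 = 172.5 kg/min of protein reaches A, so A = 172.5/0.102 = 1691.2 kg/min and vapour = 608.82 kg/min.
The evaporator receives (1−α)·2300 of feed at 0.520 water and removes 0.850 of that water:
0.850×0.520×(1−α)×2300 = 608.82
(1−α) = 608.82/1016.6 = 0.5989;  α = 0.4011.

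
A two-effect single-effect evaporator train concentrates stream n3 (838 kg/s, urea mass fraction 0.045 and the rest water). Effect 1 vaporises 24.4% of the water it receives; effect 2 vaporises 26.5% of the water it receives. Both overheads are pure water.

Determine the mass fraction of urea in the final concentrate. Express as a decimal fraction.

0.078

water in feed = 838×0.955 = 800.29 kg/s.
After stage 1: water left = (1−0.244)×800.29 = 605.02; stream total = 642.73 kg/s.
After stage 2: water left = (1−0.265)×605.02 = 444.69; final concentrate = 482.4 kg/s.
urea fraction = 37.71/482.4 = 0.078.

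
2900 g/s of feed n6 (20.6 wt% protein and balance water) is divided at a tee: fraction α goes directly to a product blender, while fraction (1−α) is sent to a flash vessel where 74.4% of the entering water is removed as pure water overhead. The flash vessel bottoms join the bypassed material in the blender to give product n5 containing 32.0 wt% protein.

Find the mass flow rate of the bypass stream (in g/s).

1151 g/s

All 2900×0.206 = 597.4 g/s of protein reaches n5, so n5 = 597.4/0.320 = 1866.9 g/s and vapour = 1033.1 g/s.
The evaporator receives (1−α)·2900 of feed at 0.794 water and removes 0.744 of that water:
0.744×0.794×(1−α)×2900 = 1033.1
(1−α) = 1033.1/1713.1 = 0.6031;  α = 0.3969.
Bypass flow = 0.3969×2900 = 1151.1 g/s.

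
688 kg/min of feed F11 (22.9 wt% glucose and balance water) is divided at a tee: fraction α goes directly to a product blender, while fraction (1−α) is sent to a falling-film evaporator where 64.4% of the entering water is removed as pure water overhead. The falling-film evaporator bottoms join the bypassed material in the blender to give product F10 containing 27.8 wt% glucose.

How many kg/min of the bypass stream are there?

All 688×0.229 = 157.55 kg/min of glucose reaches F10, so F10 = 157.55/0.278 = 566.73 kg/min and vapour = 121.27 kg/min.
The evaporator receives (1−α)·688 of feed at 0.771 water and removes 0.644 of that water:
0.644×0.771×(1−α)×688 = 121.27
(1−α) = 121.27/341.61 = 0.3550;  α = 0.6450.
Bypass flow = 0.6450×688 = 443.77 kg/min.

443.8 kg/min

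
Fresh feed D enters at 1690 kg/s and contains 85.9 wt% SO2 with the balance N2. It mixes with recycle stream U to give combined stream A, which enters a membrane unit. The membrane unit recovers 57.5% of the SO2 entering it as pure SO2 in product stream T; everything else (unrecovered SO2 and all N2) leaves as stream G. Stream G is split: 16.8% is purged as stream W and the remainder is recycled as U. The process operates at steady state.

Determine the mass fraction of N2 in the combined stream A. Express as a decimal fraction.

N2 enters only via D and leaves only via the purge: 1690×0.141 = 0.168×(N2 in G), and the membrane unit passes all N2, so N2 in A = N2 in G = 1418.4 kg/s.
SO2 in A: m_A = 1690×0.859 + (1−0.168)·(1−0.575)·m_A, so m_A = 1451.7/0.6464 = 2245.8 kg/s.
A = 2245.8 + 1418.4 = 3664.2 kg/s.
N2 fraction in A = 1418.4/3664.2 = 0.3871.

0.3871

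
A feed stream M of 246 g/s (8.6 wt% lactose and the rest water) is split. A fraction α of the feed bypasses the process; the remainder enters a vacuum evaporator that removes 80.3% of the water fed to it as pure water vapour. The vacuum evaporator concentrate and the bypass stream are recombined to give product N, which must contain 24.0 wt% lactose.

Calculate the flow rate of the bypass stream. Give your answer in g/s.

30.93 g/s

All 246×0.086 = 21.156 g/s of lactose reaches N, so N = 21.156/0.240 = 88.15 g/s and vapour = 157.85 g/s.
The evaporator receives (1−α)·246 of feed at 0.914 water and removes 0.803 of that water:
0.803×0.914×(1−α)×246 = 157.85
(1−α) = 157.85/180.55 = 0.8743;  α = 0.1257.
Bypass flow = 0.1257×246 = 30.929 g/s.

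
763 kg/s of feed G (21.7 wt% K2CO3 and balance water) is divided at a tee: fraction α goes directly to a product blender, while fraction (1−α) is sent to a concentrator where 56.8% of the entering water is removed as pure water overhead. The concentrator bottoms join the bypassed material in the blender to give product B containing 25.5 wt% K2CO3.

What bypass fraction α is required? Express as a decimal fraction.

All 763×0.217 = 165.57 kg/s of K2CO3 reaches B, so B = 165.57/0.255 = 649.3 kg/s and vapour = 113.7 kg/s.
The evaporator receives (1−α)·763 of feed at 0.783 water and removes 0.568 of that water:
0.568×0.783×(1−α)×763 = 113.7
(1−α) = 113.7/339.34 = 0.3351;  α = 0.6649.

0.665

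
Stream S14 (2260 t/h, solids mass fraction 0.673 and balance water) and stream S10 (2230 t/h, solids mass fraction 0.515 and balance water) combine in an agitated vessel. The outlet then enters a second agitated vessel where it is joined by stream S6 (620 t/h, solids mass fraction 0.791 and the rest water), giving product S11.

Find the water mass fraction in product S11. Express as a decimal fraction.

0.382

Overall, product flow = 5110 t/h.
water in = 2260×0.327 + 2230×0.485 + 620×0.209 = 1950.1 t/h.
water fraction in S11 = 0.382.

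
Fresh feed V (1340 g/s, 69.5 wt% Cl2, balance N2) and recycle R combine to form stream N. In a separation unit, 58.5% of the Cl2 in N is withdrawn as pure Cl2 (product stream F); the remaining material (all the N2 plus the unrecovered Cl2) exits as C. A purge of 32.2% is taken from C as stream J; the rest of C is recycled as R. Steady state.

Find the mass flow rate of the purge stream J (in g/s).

581.9 g/s

N2 enters only via V and leaves only via the purge: 1340×0.305 = 0.322×(N2 in C), and the separation unit passes all N2, so N2 in N = N2 in C = 1269.3 g/s.
Cl2 in N: m_A = 1340×0.695 + (1−0.322)·(1−0.585)·m_A, so m_A = 931.3/0.7186 = 1295.9 g/s.
C = (1−0.585)×1295.9 + 1269.3 = 1807.1 g/s.
Purge J = 0.322×1807.1 = 581.88 g/s.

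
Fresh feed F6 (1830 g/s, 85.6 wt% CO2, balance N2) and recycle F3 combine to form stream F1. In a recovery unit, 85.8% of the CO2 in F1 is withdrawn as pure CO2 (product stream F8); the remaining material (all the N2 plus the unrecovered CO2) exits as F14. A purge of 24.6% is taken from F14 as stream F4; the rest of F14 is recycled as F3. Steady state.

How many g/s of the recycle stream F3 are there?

N2 enters only via F6 and leaves only via the purge: 1830×0.144 = 0.246×(N2 in F14), and the recovery unit passes all N2, so N2 in F1 = N2 in F14 = 1071.2 g/s.
CO2 in F1: m_A = 1830×0.856 + (1−0.246)·(1−0.858)·m_A, so m_A = 1566.5/0.8929 = 1754.3 g/s.
F14 = (1−0.858)×1754.3 + 1071.2 = 1320.3 g/s.
Recycle F3 = (1−0.246)×1320.3 = 995.53 g/s.

995.5 g/s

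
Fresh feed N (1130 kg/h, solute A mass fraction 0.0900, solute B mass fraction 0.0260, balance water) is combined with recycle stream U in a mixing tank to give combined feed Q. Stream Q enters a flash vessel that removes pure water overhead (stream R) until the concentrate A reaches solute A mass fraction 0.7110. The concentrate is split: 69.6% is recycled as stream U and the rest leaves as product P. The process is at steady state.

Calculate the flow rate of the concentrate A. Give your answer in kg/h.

470.5 kg/h

Overall solute A balance (none leaves overhead): solute A in fresh feed = solute A in product, i.e. 1130×0.090 = (1−0.696)·A·0.711.
A = 101.7/(0.711×0.304) = 470.52 kg/h.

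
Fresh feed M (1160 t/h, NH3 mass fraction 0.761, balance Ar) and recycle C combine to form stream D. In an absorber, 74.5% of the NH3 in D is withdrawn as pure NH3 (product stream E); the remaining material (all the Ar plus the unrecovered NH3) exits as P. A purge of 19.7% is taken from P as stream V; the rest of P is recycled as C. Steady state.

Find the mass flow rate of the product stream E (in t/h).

NH3 in D: m_A = 1160×0.761 + (1−0.197)·(1−0.745)·m_A, so m_A = 882.76/0.7952 = 1110.1 t/h.
Product E = 0.745×1110.1 = 827 t/h.

827 t/h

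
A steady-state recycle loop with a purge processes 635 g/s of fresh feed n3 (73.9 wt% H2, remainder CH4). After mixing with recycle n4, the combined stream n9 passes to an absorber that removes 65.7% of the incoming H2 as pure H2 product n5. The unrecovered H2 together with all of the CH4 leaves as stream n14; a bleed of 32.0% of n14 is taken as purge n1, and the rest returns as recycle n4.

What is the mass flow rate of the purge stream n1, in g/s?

CH4 enters only via n3 and leaves only via the purge: 635×0.261 = 0.320×(CH4 in n14), and the absorber passes all CH4, so CH4 in n9 = CH4 in n14 = 517.92 g/s.
H2 in n9: m_A = 635×0.739 + (1−0.320)·(1−0.657)·m_A, so m_A = 469.26/0.7668 = 612.01 g/s.
n14 = (1−0.657)×612.01 + 517.92 = 727.84 g/s.
Purge n1 = 0.320×727.84 = 232.91 g/s.

232.9 g/s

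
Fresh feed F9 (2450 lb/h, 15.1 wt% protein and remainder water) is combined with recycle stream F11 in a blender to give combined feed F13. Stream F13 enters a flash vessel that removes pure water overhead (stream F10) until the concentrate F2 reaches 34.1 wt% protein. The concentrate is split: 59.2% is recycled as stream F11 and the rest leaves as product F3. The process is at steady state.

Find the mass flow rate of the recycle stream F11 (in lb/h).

1574 lb/h

Overall protein balance (none leaves overhead): protein in fresh feed = protein in product, i.e. 2450×0.151 = (1−0.592)·F2·0.341.
F2 = 369.95/(0.341×0.408) = 2659.1 lb/h.
Recycle F11 = 0.592×2659.1 = 1574.2 lb/h.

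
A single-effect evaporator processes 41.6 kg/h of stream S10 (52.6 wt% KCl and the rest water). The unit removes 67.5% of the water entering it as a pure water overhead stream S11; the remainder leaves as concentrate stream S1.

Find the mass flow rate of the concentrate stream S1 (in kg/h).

water entering = 41.6×0.474 = 19.718 kg/h; overhead removed = 0.675×19.718 = 13.31 kg/h.
Concentrate = 41.6 − 13.31 = 28.29 kg/h.

28.29 kg/h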